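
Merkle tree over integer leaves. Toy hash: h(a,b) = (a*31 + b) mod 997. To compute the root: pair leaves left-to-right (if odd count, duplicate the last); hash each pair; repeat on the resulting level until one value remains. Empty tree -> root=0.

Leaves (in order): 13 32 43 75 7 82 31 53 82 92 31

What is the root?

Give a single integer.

Answer: 599

Derivation:
L0: [13, 32, 43, 75, 7, 82, 31, 53, 82, 92, 31]
L1: h(13,32)=(13*31+32)%997=435 h(43,75)=(43*31+75)%997=411 h(7,82)=(7*31+82)%997=299 h(31,53)=(31*31+53)%997=17 h(82,92)=(82*31+92)%997=640 h(31,31)=(31*31+31)%997=992 -> [435, 411, 299, 17, 640, 992]
L2: h(435,411)=(435*31+411)%997=935 h(299,17)=(299*31+17)%997=313 h(640,992)=(640*31+992)%997=892 -> [935, 313, 892]
L3: h(935,313)=(935*31+313)%997=385 h(892,892)=(892*31+892)%997=628 -> [385, 628]
L4: h(385,628)=(385*31+628)%997=599 -> [599]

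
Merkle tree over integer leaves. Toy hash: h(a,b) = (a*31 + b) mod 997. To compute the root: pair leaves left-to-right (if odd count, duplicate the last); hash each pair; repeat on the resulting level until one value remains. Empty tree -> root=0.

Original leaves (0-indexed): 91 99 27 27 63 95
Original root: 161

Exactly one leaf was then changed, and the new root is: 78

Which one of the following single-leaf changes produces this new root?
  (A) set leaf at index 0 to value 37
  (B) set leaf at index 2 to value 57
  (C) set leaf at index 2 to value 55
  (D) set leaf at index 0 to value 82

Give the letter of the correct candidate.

Original leaves: [91, 99, 27, 27, 63, 95]
Target new root: 78
Try each candidate change and compute the resulting root:
Candidate A: set leaf[0] = 37 -> leaves = [37, 99, 27, 27, 63, 95]
  L0: [37, 99, 27, 27, 63, 95]
  L1: h(37,99)=(37*31+99)%997=249 h(27,27)=(27*31+27)%997=864 h(63,95)=(63*31+95)%997=54 -> [249, 864, 54]
  L2: h(249,864)=(249*31+864)%997=607 h(54,54)=(54*31+54)%997=731 -> [607, 731]
  L3: h(607,731)=(607*31+731)%997=605 -> [605]
  root = 605 != target 78
Candidate B: set leaf[2] = 57 -> leaves = [91, 99, 57, 27, 63, 95]
  L0: [91, 99, 57, 27, 63, 95]
  L1: h(91,99)=(91*31+99)%997=926 h(57,27)=(57*31+27)%997=797 h(63,95)=(63*31+95)%997=54 -> [926, 797, 54]
  L2: h(926,797)=(926*31+797)%997=590 h(54,54)=(54*31+54)%997=731 -> [590, 731]
  L3: h(590,731)=(590*31+731)%997=78 -> [78]
  root = 78 == target 78  ** MATCH **
Candidate C: set leaf[2] = 55 -> leaves = [91, 99, 55, 27, 63, 95]
  L0: [91, 99, 55, 27, 63, 95]
  L1: h(91,99)=(91*31+99)%997=926 h(55,27)=(55*31+27)%997=735 h(63,95)=(63*31+95)%997=54 -> [926, 735, 54]
  L2: h(926,735)=(926*31+735)%997=528 h(54,54)=(54*31+54)%997=731 -> [528, 731]
  L3: h(528,731)=(528*31+731)%997=150 -> [150]
  root = 150 != target 78
Candidate D: set leaf[0] = 82 -> leaves = [82, 99, 27, 27, 63, 95]
  L0: [82, 99, 27, 27, 63, 95]
  L1: h(82,99)=(82*31+99)%997=647 h(27,27)=(27*31+27)%997=864 h(63,95)=(63*31+95)%997=54 -> [647, 864, 54]
  L2: h(647,864)=(647*31+864)%997=981 h(54,54)=(54*31+54)%997=731 -> [981, 731]
  L3: h(981,731)=(981*31+731)%997=235 -> [235]
  root = 235 != target 78
Candidate B produces the target root.

Answer: B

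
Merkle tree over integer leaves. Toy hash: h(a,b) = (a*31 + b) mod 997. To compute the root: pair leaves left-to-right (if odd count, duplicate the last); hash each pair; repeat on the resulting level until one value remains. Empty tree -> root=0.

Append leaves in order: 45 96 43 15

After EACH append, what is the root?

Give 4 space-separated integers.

After append 45 (leaves=[45]):
  L0: [45]
  root=45
After append 96 (leaves=[45, 96]):
  L0: [45, 96]
  L1: h(45,96)=(45*31+96)%997=494 -> [494]
  root=494
After append 43 (leaves=[45, 96, 43]):
  L0: [45, 96, 43]
  L1: h(45,96)=(45*31+96)%997=494 h(43,43)=(43*31+43)%997=379 -> [494, 379]
  L2: h(494,379)=(494*31+379)%997=738 -> [738]
  root=738
After append 15 (leaves=[45, 96, 43, 15]):
  L0: [45, 96, 43, 15]
  L1: h(45,96)=(45*31+96)%997=494 h(43,15)=(43*31+15)%997=351 -> [494, 351]
  L2: h(494,351)=(494*31+351)%997=710 -> [710]
  root=710

Answer: 45 494 738 710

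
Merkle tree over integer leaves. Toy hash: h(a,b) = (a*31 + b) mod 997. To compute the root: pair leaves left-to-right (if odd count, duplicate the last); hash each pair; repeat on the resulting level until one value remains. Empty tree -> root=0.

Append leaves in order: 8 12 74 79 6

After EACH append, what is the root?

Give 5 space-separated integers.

Answer: 8 260 458 463 557

Derivation:
After append 8 (leaves=[8]):
  L0: [8]
  root=8
After append 12 (leaves=[8, 12]):
  L0: [8, 12]
  L1: h(8,12)=(8*31+12)%997=260 -> [260]
  root=260
After append 74 (leaves=[8, 12, 74]):
  L0: [8, 12, 74]
  L1: h(8,12)=(8*31+12)%997=260 h(74,74)=(74*31+74)%997=374 -> [260, 374]
  L2: h(260,374)=(260*31+374)%997=458 -> [458]
  root=458
After append 79 (leaves=[8, 12, 74, 79]):
  L0: [8, 12, 74, 79]
  L1: h(8,12)=(8*31+12)%997=260 h(74,79)=(74*31+79)%997=379 -> [260, 379]
  L2: h(260,379)=(260*31+379)%997=463 -> [463]
  root=463
After append 6 (leaves=[8, 12, 74, 79, 6]):
  L0: [8, 12, 74, 79, 6]
  L1: h(8,12)=(8*31+12)%997=260 h(74,79)=(74*31+79)%997=379 h(6,6)=(6*31+6)%997=192 -> [260, 379, 192]
  L2: h(260,379)=(260*31+379)%997=463 h(192,192)=(192*31+192)%997=162 -> [463, 162]
  L3: h(463,162)=(463*31+162)%997=557 -> [557]
  root=557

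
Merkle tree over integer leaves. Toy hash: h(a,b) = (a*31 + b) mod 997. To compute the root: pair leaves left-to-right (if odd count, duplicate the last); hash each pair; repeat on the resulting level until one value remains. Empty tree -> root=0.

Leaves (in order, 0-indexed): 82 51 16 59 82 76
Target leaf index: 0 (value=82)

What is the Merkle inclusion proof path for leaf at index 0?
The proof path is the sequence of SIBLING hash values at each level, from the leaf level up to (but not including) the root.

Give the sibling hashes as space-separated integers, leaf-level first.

Answer: 51 555 28

Derivation:
L0 (leaves): [82, 51, 16, 59, 82, 76], target index=0
L1: h(82,51)=(82*31+51)%997=599 [pair 0] h(16,59)=(16*31+59)%997=555 [pair 1] h(82,76)=(82*31+76)%997=624 [pair 2] -> [599, 555, 624]
  Sibling for proof at L0: 51
L2: h(599,555)=(599*31+555)%997=181 [pair 0] h(624,624)=(624*31+624)%997=28 [pair 1] -> [181, 28]
  Sibling for proof at L1: 555
L3: h(181,28)=(181*31+28)%997=654 [pair 0] -> [654]
  Sibling for proof at L2: 28
Root: 654
Proof path (sibling hashes from leaf to root): [51, 555, 28]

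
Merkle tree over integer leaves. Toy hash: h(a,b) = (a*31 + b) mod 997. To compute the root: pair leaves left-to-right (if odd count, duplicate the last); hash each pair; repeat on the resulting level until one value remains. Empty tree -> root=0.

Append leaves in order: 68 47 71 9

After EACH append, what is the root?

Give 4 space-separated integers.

Answer: 68 161 284 222

Derivation:
After append 68 (leaves=[68]):
  L0: [68]
  root=68
After append 47 (leaves=[68, 47]):
  L0: [68, 47]
  L1: h(68,47)=(68*31+47)%997=161 -> [161]
  root=161
After append 71 (leaves=[68, 47, 71]):
  L0: [68, 47, 71]
  L1: h(68,47)=(68*31+47)%997=161 h(71,71)=(71*31+71)%997=278 -> [161, 278]
  L2: h(161,278)=(161*31+278)%997=284 -> [284]
  root=284
After append 9 (leaves=[68, 47, 71, 9]):
  L0: [68, 47, 71, 9]
  L1: h(68,47)=(68*31+47)%997=161 h(71,9)=(71*31+9)%997=216 -> [161, 216]
  L2: h(161,216)=(161*31+216)%997=222 -> [222]
  root=222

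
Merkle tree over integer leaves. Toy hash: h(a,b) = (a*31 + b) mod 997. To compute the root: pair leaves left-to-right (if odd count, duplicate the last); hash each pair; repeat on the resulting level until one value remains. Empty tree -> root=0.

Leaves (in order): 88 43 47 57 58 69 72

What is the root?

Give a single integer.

L0: [88, 43, 47, 57, 58, 69, 72]
L1: h(88,43)=(88*31+43)%997=777 h(47,57)=(47*31+57)%997=517 h(58,69)=(58*31+69)%997=870 h(72,72)=(72*31+72)%997=310 -> [777, 517, 870, 310]
L2: h(777,517)=(777*31+517)%997=676 h(870,310)=(870*31+310)%997=361 -> [676, 361]
L3: h(676,361)=(676*31+361)%997=380 -> [380]

Answer: 380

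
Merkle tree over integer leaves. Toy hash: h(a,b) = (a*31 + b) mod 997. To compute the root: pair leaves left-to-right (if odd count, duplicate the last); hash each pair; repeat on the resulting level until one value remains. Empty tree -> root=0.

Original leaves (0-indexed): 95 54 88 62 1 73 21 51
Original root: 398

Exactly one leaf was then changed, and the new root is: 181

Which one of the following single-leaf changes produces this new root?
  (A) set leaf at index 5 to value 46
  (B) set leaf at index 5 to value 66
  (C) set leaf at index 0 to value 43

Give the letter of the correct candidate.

Original leaves: [95, 54, 88, 62, 1, 73, 21, 51]
Target new root: 181
Try each candidate change and compute the resulting root:
Candidate A: set leaf[5] = 46 -> leaves = [95, 54, 88, 62, 1, 46, 21, 51]
  L0: [95, 54, 88, 62, 1, 46, 21, 51]
  L1: h(95,54)=(95*31+54)%997=8 h(88,62)=(88*31+62)%997=796 h(1,46)=(1*31+46)%997=77 h(21,51)=(21*31+51)%997=702 -> [8, 796, 77, 702]
  L2: h(8,796)=(8*31+796)%997=47 h(77,702)=(77*31+702)%997=98 -> [47, 98]
  L3: h(47,98)=(47*31+98)%997=558 -> [558]
  root = 558 != target 181
Candidate B: set leaf[5] = 66 -> leaves = [95, 54, 88, 62, 1, 66, 21, 51]
  L0: [95, 54, 88, 62, 1, 66, 21, 51]
  L1: h(95,54)=(95*31+54)%997=8 h(88,62)=(88*31+62)%997=796 h(1,66)=(1*31+66)%997=97 h(21,51)=(21*31+51)%997=702 -> [8, 796, 97, 702]
  L2: h(8,796)=(8*31+796)%997=47 h(97,702)=(97*31+702)%997=718 -> [47, 718]
  L3: h(47,718)=(47*31+718)%997=181 -> [181]
  root = 181 == target 181  ** MATCH **
Candidate C: set leaf[0] = 43 -> leaves = [43, 54, 88, 62, 1, 73, 21, 51]
  L0: [43, 54, 88, 62, 1, 73, 21, 51]
  L1: h(43,54)=(43*31+54)%997=390 h(88,62)=(88*31+62)%997=796 h(1,73)=(1*31+73)%997=104 h(21,51)=(21*31+51)%997=702 -> [390, 796, 104, 702]
  L2: h(390,796)=(390*31+796)%997=922 h(104,702)=(104*31+702)%997=935 -> [922, 935]
  L3: h(922,935)=(922*31+935)%997=604 -> [604]
  root = 604 != target 181
Candidate B produces the target root.

Answer: B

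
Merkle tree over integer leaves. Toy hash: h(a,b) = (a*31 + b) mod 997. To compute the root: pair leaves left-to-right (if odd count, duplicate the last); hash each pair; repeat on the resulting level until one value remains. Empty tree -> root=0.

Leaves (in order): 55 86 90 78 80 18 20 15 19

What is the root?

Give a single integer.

Answer: 680

Derivation:
L0: [55, 86, 90, 78, 80, 18, 20, 15, 19]
L1: h(55,86)=(55*31+86)%997=794 h(90,78)=(90*31+78)%997=874 h(80,18)=(80*31+18)%997=504 h(20,15)=(20*31+15)%997=635 h(19,19)=(19*31+19)%997=608 -> [794, 874, 504, 635, 608]
L2: h(794,874)=(794*31+874)%997=563 h(504,635)=(504*31+635)%997=307 h(608,608)=(608*31+608)%997=513 -> [563, 307, 513]
L3: h(563,307)=(563*31+307)%997=811 h(513,513)=(513*31+513)%997=464 -> [811, 464]
L4: h(811,464)=(811*31+464)%997=680 -> [680]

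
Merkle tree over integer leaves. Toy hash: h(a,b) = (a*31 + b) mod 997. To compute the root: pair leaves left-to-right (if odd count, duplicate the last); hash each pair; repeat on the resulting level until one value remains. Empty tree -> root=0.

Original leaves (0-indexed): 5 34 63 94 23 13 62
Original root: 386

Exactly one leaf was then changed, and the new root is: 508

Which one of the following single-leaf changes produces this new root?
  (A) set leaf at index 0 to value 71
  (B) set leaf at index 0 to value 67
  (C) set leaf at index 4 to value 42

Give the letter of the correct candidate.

Original leaves: [5, 34, 63, 94, 23, 13, 62]
Target new root: 508
Try each candidate change and compute the resulting root:
Candidate A: set leaf[0] = 71 -> leaves = [71, 34, 63, 94, 23, 13, 62]
  L0: [71, 34, 63, 94, 23, 13, 62]
  L1: h(71,34)=(71*31+34)%997=241 h(63,94)=(63*31+94)%997=53 h(23,13)=(23*31+13)%997=726 h(62,62)=(62*31+62)%997=987 -> [241, 53, 726, 987]
  L2: h(241,53)=(241*31+53)%997=545 h(726,987)=(726*31+987)%997=562 -> [545, 562]
  L3: h(545,562)=(545*31+562)%997=508 -> [508]
  root = 508 == target 508  ** MATCH **
Candidate B: set leaf[0] = 67 -> leaves = [67, 34, 63, 94, 23, 13, 62]
  L0: [67, 34, 63, 94, 23, 13, 62]
  L1: h(67,34)=(67*31+34)%997=117 h(63,94)=(63*31+94)%997=53 h(23,13)=(23*31+13)%997=726 h(62,62)=(62*31+62)%997=987 -> [117, 53, 726, 987]
  L2: h(117,53)=(117*31+53)%997=689 h(726,987)=(726*31+987)%997=562 -> [689, 562]
  L3: h(689,562)=(689*31+562)%997=984 -> [984]
  root = 984 != target 508
Candidate C: set leaf[4] = 42 -> leaves = [5, 34, 63, 94, 42, 13, 62]
  L0: [5, 34, 63, 94, 42, 13, 62]
  L1: h(5,34)=(5*31+34)%997=189 h(63,94)=(63*31+94)%997=53 h(42,13)=(42*31+13)%997=318 h(62,62)=(62*31+62)%997=987 -> [189, 53, 318, 987]
  L2: h(189,53)=(189*31+53)%997=927 h(318,987)=(318*31+987)%997=875 -> [927, 875]
  L3: h(927,875)=(927*31+875)%997=699 -> [699]
  root = 699 != target 508
Candidate A produces the target root.

Answer: A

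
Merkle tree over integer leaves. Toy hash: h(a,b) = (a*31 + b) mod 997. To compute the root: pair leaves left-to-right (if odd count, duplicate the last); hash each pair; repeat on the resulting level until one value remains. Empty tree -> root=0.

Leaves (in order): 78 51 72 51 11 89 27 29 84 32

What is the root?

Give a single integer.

L0: [78, 51, 72, 51, 11, 89, 27, 29, 84, 32]
L1: h(78,51)=(78*31+51)%997=475 h(72,51)=(72*31+51)%997=289 h(11,89)=(11*31+89)%997=430 h(27,29)=(27*31+29)%997=866 h(84,32)=(84*31+32)%997=642 -> [475, 289, 430, 866, 642]
L2: h(475,289)=(475*31+289)%997=59 h(430,866)=(430*31+866)%997=238 h(642,642)=(642*31+642)%997=604 -> [59, 238, 604]
L3: h(59,238)=(59*31+238)%997=73 h(604,604)=(604*31+604)%997=385 -> [73, 385]
L4: h(73,385)=(73*31+385)%997=654 -> [654]

Answer: 654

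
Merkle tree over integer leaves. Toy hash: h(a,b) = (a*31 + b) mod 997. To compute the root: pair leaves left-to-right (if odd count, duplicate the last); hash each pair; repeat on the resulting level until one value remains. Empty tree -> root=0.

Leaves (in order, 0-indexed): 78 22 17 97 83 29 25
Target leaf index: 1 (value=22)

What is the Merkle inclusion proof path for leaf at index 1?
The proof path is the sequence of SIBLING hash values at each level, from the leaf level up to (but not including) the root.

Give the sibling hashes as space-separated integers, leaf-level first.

L0 (leaves): [78, 22, 17, 97, 83, 29, 25], target index=1
L1: h(78,22)=(78*31+22)%997=446 [pair 0] h(17,97)=(17*31+97)%997=624 [pair 1] h(83,29)=(83*31+29)%997=608 [pair 2] h(25,25)=(25*31+25)%997=800 [pair 3] -> [446, 624, 608, 800]
  Sibling for proof at L0: 78
L2: h(446,624)=(446*31+624)%997=492 [pair 0] h(608,800)=(608*31+800)%997=705 [pair 1] -> [492, 705]
  Sibling for proof at L1: 624
L3: h(492,705)=(492*31+705)%997=5 [pair 0] -> [5]
  Sibling for proof at L2: 705
Root: 5
Proof path (sibling hashes from leaf to root): [78, 624, 705]

Answer: 78 624 705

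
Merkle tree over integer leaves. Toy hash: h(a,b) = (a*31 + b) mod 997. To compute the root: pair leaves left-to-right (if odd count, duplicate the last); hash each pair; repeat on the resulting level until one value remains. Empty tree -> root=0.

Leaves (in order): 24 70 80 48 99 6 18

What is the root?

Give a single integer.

L0: [24, 70, 80, 48, 99, 6, 18]
L1: h(24,70)=(24*31+70)%997=814 h(80,48)=(80*31+48)%997=534 h(99,6)=(99*31+6)%997=84 h(18,18)=(18*31+18)%997=576 -> [814, 534, 84, 576]
L2: h(814,534)=(814*31+534)%997=843 h(84,576)=(84*31+576)%997=189 -> [843, 189]
L3: h(843,189)=(843*31+189)%997=400 -> [400]

Answer: 400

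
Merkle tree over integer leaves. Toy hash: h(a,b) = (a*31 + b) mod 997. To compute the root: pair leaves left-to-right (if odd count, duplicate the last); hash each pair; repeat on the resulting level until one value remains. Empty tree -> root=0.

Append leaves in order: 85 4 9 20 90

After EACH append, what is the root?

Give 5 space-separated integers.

After append 85 (leaves=[85]):
  L0: [85]
  root=85
After append 4 (leaves=[85, 4]):
  L0: [85, 4]
  L1: h(85,4)=(85*31+4)%997=645 -> [645]
  root=645
After append 9 (leaves=[85, 4, 9]):
  L0: [85, 4, 9]
  L1: h(85,4)=(85*31+4)%997=645 h(9,9)=(9*31+9)%997=288 -> [645, 288]
  L2: h(645,288)=(645*31+288)%997=343 -> [343]
  root=343
After append 20 (leaves=[85, 4, 9, 20]):
  L0: [85, 4, 9, 20]
  L1: h(85,4)=(85*31+4)%997=645 h(9,20)=(9*31+20)%997=299 -> [645, 299]
  L2: h(645,299)=(645*31+299)%997=354 -> [354]
  root=354
After append 90 (leaves=[85, 4, 9, 20, 90]):
  L0: [85, 4, 9, 20, 90]
  L1: h(85,4)=(85*31+4)%997=645 h(9,20)=(9*31+20)%997=299 h(90,90)=(90*31+90)%997=886 -> [645, 299, 886]
  L2: h(645,299)=(645*31+299)%997=354 h(886,886)=(886*31+886)%997=436 -> [354, 436]
  L3: h(354,436)=(354*31+436)%997=443 -> [443]
  root=443

Answer: 85 645 343 354 443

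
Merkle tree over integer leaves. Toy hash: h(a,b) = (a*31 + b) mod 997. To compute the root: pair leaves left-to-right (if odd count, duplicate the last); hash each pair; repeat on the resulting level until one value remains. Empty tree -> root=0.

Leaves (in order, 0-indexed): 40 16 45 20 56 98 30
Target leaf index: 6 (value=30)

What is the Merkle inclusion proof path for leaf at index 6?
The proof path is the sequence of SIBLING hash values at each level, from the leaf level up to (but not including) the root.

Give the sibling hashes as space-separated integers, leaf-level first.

Answer: 30 837 471

Derivation:
L0 (leaves): [40, 16, 45, 20, 56, 98, 30], target index=6
L1: h(40,16)=(40*31+16)%997=259 [pair 0] h(45,20)=(45*31+20)%997=418 [pair 1] h(56,98)=(56*31+98)%997=837 [pair 2] h(30,30)=(30*31+30)%997=960 [pair 3] -> [259, 418, 837, 960]
  Sibling for proof at L0: 30
L2: h(259,418)=(259*31+418)%997=471 [pair 0] h(837,960)=(837*31+960)%997=985 [pair 1] -> [471, 985]
  Sibling for proof at L1: 837
L3: h(471,985)=(471*31+985)%997=631 [pair 0] -> [631]
  Sibling for proof at L2: 471
Root: 631
Proof path (sibling hashes from leaf to root): [30, 837, 471]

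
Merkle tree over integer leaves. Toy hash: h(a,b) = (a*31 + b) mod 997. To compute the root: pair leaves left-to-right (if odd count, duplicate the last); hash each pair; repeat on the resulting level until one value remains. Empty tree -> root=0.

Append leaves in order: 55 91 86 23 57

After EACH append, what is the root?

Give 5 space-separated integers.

After append 55 (leaves=[55]):
  L0: [55]
  root=55
After append 91 (leaves=[55, 91]):
  L0: [55, 91]
  L1: h(55,91)=(55*31+91)%997=799 -> [799]
  root=799
After append 86 (leaves=[55, 91, 86]):
  L0: [55, 91, 86]
  L1: h(55,91)=(55*31+91)%997=799 h(86,86)=(86*31+86)%997=758 -> [799, 758]
  L2: h(799,758)=(799*31+758)%997=602 -> [602]
  root=602
After append 23 (leaves=[55, 91, 86, 23]):
  L0: [55, 91, 86, 23]
  L1: h(55,91)=(55*31+91)%997=799 h(86,23)=(86*31+23)%997=695 -> [799, 695]
  L2: h(799,695)=(799*31+695)%997=539 -> [539]
  root=539
After append 57 (leaves=[55, 91, 86, 23, 57]):
  L0: [55, 91, 86, 23, 57]
  L1: h(55,91)=(55*31+91)%997=799 h(86,23)=(86*31+23)%997=695 h(57,57)=(57*31+57)%997=827 -> [799, 695, 827]
  L2: h(799,695)=(799*31+695)%997=539 h(827,827)=(827*31+827)%997=542 -> [539, 542]
  L3: h(539,542)=(539*31+542)%997=302 -> [302]
  root=302

Answer: 55 799 602 539 302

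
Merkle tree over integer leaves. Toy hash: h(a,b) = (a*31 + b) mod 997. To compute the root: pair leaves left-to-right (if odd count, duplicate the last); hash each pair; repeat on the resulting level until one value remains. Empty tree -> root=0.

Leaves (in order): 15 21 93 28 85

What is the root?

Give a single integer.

L0: [15, 21, 93, 28, 85]
L1: h(15,21)=(15*31+21)%997=486 h(93,28)=(93*31+28)%997=917 h(85,85)=(85*31+85)%997=726 -> [486, 917, 726]
L2: h(486,917)=(486*31+917)%997=31 h(726,726)=(726*31+726)%997=301 -> [31, 301]
L3: h(31,301)=(31*31+301)%997=265 -> [265]

Answer: 265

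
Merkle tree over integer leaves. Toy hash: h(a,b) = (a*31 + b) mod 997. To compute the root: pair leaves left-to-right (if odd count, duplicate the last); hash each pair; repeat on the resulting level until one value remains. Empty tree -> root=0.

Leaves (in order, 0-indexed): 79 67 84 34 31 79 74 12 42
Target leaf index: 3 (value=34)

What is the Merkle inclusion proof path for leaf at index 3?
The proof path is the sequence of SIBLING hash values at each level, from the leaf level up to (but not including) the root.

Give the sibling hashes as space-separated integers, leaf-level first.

Answer: 84 522 648 396

Derivation:
L0 (leaves): [79, 67, 84, 34, 31, 79, 74, 12, 42], target index=3
L1: h(79,67)=(79*31+67)%997=522 [pair 0] h(84,34)=(84*31+34)%997=644 [pair 1] h(31,79)=(31*31+79)%997=43 [pair 2] h(74,12)=(74*31+12)%997=312 [pair 3] h(42,42)=(42*31+42)%997=347 [pair 4] -> [522, 644, 43, 312, 347]
  Sibling for proof at L0: 84
L2: h(522,644)=(522*31+644)%997=874 [pair 0] h(43,312)=(43*31+312)%997=648 [pair 1] h(347,347)=(347*31+347)%997=137 [pair 2] -> [874, 648, 137]
  Sibling for proof at L1: 522
L3: h(874,648)=(874*31+648)%997=823 [pair 0] h(137,137)=(137*31+137)%997=396 [pair 1] -> [823, 396]
  Sibling for proof at L2: 648
L4: h(823,396)=(823*31+396)%997=984 [pair 0] -> [984]
  Sibling for proof at L3: 396
Root: 984
Proof path (sibling hashes from leaf to root): [84, 522, 648, 396]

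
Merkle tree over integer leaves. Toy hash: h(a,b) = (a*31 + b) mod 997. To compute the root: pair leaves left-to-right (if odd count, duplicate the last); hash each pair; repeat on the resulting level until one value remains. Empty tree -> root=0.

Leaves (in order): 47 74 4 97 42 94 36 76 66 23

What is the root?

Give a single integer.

L0: [47, 74, 4, 97, 42, 94, 36, 76, 66, 23]
L1: h(47,74)=(47*31+74)%997=534 h(4,97)=(4*31+97)%997=221 h(42,94)=(42*31+94)%997=399 h(36,76)=(36*31+76)%997=195 h(66,23)=(66*31+23)%997=75 -> [534, 221, 399, 195, 75]
L2: h(534,221)=(534*31+221)%997=823 h(399,195)=(399*31+195)%997=600 h(75,75)=(75*31+75)%997=406 -> [823, 600, 406]
L3: h(823,600)=(823*31+600)%997=191 h(406,406)=(406*31+406)%997=31 -> [191, 31]
L4: h(191,31)=(191*31+31)%997=967 -> [967]

Answer: 967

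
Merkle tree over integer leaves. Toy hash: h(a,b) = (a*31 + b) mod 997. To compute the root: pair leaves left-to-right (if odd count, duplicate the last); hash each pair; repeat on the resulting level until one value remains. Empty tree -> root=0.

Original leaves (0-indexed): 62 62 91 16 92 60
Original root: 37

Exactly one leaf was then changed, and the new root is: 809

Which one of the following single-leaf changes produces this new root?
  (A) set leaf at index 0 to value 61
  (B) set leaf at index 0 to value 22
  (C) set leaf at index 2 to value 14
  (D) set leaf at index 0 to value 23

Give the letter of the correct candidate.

Answer: B

Derivation:
Original leaves: [62, 62, 91, 16, 92, 60]
Target new root: 809
Try each candidate change and compute the resulting root:
Candidate A: set leaf[0] = 61 -> leaves = [61, 62, 91, 16, 92, 60]
  L0: [61, 62, 91, 16, 92, 60]
  L1: h(61,62)=(61*31+62)%997=956 h(91,16)=(91*31+16)%997=843 h(92,60)=(92*31+60)%997=918 -> [956, 843, 918]
  L2: h(956,843)=(956*31+843)%997=569 h(918,918)=(918*31+918)%997=463 -> [569, 463]
  L3: h(569,463)=(569*31+463)%997=156 -> [156]
  root = 156 != target 809
Candidate B: set leaf[0] = 22 -> leaves = [22, 62, 91, 16, 92, 60]
  L0: [22, 62, 91, 16, 92, 60]
  L1: h(22,62)=(22*31+62)%997=744 h(91,16)=(91*31+16)%997=843 h(92,60)=(92*31+60)%997=918 -> [744, 843, 918]
  L2: h(744,843)=(744*31+843)%997=976 h(918,918)=(918*31+918)%997=463 -> [976, 463]
  L3: h(976,463)=(976*31+463)%997=809 -> [809]
  root = 809 == target 809  ** MATCH **
Candidate C: set leaf[2] = 14 -> leaves = [62, 62, 14, 16, 92, 60]
  L0: [62, 62, 14, 16, 92, 60]
  L1: h(62,62)=(62*31+62)%997=987 h(14,16)=(14*31+16)%997=450 h(92,60)=(92*31+60)%997=918 -> [987, 450, 918]
  L2: h(987,450)=(987*31+450)%997=140 h(918,918)=(918*31+918)%997=463 -> [140, 463]
  L3: h(140,463)=(140*31+463)%997=815 -> [815]
  root = 815 != target 809
Candidate D: set leaf[0] = 23 -> leaves = [23, 62, 91, 16, 92, 60]
  L0: [23, 62, 91, 16, 92, 60]
  L1: h(23,62)=(23*31+62)%997=775 h(91,16)=(91*31+16)%997=843 h(92,60)=(92*31+60)%997=918 -> [775, 843, 918]
  L2: h(775,843)=(775*31+843)%997=940 h(918,918)=(918*31+918)%997=463 -> [940, 463]
  L3: h(940,463)=(940*31+463)%997=690 -> [690]
  root = 690 != target 809
Candidate B produces the target root.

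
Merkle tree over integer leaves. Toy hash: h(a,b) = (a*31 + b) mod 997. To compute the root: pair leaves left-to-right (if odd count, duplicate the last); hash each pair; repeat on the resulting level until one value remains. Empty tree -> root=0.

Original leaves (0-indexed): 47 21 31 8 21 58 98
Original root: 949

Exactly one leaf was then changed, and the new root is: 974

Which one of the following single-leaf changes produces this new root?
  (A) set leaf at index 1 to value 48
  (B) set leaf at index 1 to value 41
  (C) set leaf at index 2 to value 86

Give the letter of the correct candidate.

Original leaves: [47, 21, 31, 8, 21, 58, 98]
Target new root: 974
Try each candidate change and compute the resulting root:
Candidate A: set leaf[1] = 48 -> leaves = [47, 48, 31, 8, 21, 58, 98]
  L0: [47, 48, 31, 8, 21, 58, 98]
  L1: h(47,48)=(47*31+48)%997=508 h(31,8)=(31*31+8)%997=969 h(21,58)=(21*31+58)%997=709 h(98,98)=(98*31+98)%997=145 -> [508, 969, 709, 145]
  L2: h(508,969)=(508*31+969)%997=765 h(709,145)=(709*31+145)%997=190 -> [765, 190]
  L3: h(765,190)=(765*31+190)%997=974 -> [974]
  root = 974 == target 974  ** MATCH **
Candidate B: set leaf[1] = 41 -> leaves = [47, 41, 31, 8, 21, 58, 98]
  L0: [47, 41, 31, 8, 21, 58, 98]
  L1: h(47,41)=(47*31+41)%997=501 h(31,8)=(31*31+8)%997=969 h(21,58)=(21*31+58)%997=709 h(98,98)=(98*31+98)%997=145 -> [501, 969, 709, 145]
  L2: h(501,969)=(501*31+969)%997=548 h(709,145)=(709*31+145)%997=190 -> [548, 190]
  L3: h(548,190)=(548*31+190)%997=229 -> [229]
  root = 229 != target 974
Candidate C: set leaf[2] = 86 -> leaves = [47, 21, 86, 8, 21, 58, 98]
  L0: [47, 21, 86, 8, 21, 58, 98]
  L1: h(47,21)=(47*31+21)%997=481 h(86,8)=(86*31+8)%997=680 h(21,58)=(21*31+58)%997=709 h(98,98)=(98*31+98)%997=145 -> [481, 680, 709, 145]
  L2: h(481,680)=(481*31+680)%997=636 h(709,145)=(709*31+145)%997=190 -> [636, 190]
  L3: h(636,190)=(636*31+190)%997=963 -> [963]
  root = 963 != target 974
Candidate A produces the target root.

Answer: A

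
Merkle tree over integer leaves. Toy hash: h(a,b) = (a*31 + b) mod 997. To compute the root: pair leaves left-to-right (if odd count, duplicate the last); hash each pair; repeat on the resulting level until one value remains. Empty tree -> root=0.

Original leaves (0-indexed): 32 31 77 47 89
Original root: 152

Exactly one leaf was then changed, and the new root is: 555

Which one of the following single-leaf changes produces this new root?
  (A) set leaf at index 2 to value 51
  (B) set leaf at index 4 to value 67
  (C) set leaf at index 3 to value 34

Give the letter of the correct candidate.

Answer: B

Derivation:
Original leaves: [32, 31, 77, 47, 89]
Target new root: 555
Try each candidate change and compute the resulting root:
Candidate A: set leaf[2] = 51 -> leaves = [32, 31, 51, 47, 89]
  L0: [32, 31, 51, 47, 89]
  L1: h(32,31)=(32*31+31)%997=26 h(51,47)=(51*31+47)%997=631 h(89,89)=(89*31+89)%997=854 -> [26, 631, 854]
  L2: h(26,631)=(26*31+631)%997=440 h(854,854)=(854*31+854)%997=409 -> [440, 409]
  L3: h(440,409)=(440*31+409)%997=91 -> [91]
  root = 91 != target 555
Candidate B: set leaf[4] = 67 -> leaves = [32, 31, 77, 47, 67]
  L0: [32, 31, 77, 47, 67]
  L1: h(32,31)=(32*31+31)%997=26 h(77,47)=(77*31+47)%997=440 h(67,67)=(67*31+67)%997=150 -> [26, 440, 150]
  L2: h(26,440)=(26*31+440)%997=249 h(150,150)=(150*31+150)%997=812 -> [249, 812]
  L3: h(249,812)=(249*31+812)%997=555 -> [555]
  root = 555 == target 555  ** MATCH **
Candidate C: set leaf[3] = 34 -> leaves = [32, 31, 77, 34, 89]
  L0: [32, 31, 77, 34, 89]
  L1: h(32,31)=(32*31+31)%997=26 h(77,34)=(77*31+34)%997=427 h(89,89)=(89*31+89)%997=854 -> [26, 427, 854]
  L2: h(26,427)=(26*31+427)%997=236 h(854,854)=(854*31+854)%997=409 -> [236, 409]
  L3: h(236,409)=(236*31+409)%997=746 -> [746]
  root = 746 != target 555
Candidate B produces the target root.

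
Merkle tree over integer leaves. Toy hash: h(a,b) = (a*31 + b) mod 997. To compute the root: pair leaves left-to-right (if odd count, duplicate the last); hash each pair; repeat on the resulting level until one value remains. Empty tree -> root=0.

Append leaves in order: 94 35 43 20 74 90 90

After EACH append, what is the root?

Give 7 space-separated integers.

After append 94 (leaves=[94]):
  L0: [94]
  root=94
After append 35 (leaves=[94, 35]):
  L0: [94, 35]
  L1: h(94,35)=(94*31+35)%997=955 -> [955]
  root=955
After append 43 (leaves=[94, 35, 43]):
  L0: [94, 35, 43]
  L1: h(94,35)=(94*31+35)%997=955 h(43,43)=(43*31+43)%997=379 -> [955, 379]
  L2: h(955,379)=(955*31+379)%997=74 -> [74]
  root=74
After append 20 (leaves=[94, 35, 43, 20]):
  L0: [94, 35, 43, 20]
  L1: h(94,35)=(94*31+35)%997=955 h(43,20)=(43*31+20)%997=356 -> [955, 356]
  L2: h(955,356)=(955*31+356)%997=51 -> [51]
  root=51
After append 74 (leaves=[94, 35, 43, 20, 74]):
  L0: [94, 35, 43, 20, 74]
  L1: h(94,35)=(94*31+35)%997=955 h(43,20)=(43*31+20)%997=356 h(74,74)=(74*31+74)%997=374 -> [955, 356, 374]
  L2: h(955,356)=(955*31+356)%997=51 h(374,374)=(374*31+374)%997=4 -> [51, 4]
  L3: h(51,4)=(51*31+4)%997=588 -> [588]
  root=588
After append 90 (leaves=[94, 35, 43, 20, 74, 90]):
  L0: [94, 35, 43, 20, 74, 90]
  L1: h(94,35)=(94*31+35)%997=955 h(43,20)=(43*31+20)%997=356 h(74,90)=(74*31+90)%997=390 -> [955, 356, 390]
  L2: h(955,356)=(955*31+356)%997=51 h(390,390)=(390*31+390)%997=516 -> [51, 516]
  L3: h(51,516)=(51*31+516)%997=103 -> [103]
  root=103
After append 90 (leaves=[94, 35, 43, 20, 74, 90, 90]):
  L0: [94, 35, 43, 20, 74, 90, 90]
  L1: h(94,35)=(94*31+35)%997=955 h(43,20)=(43*31+20)%997=356 h(74,90)=(74*31+90)%997=390 h(90,90)=(90*31+90)%997=886 -> [955, 356, 390, 886]
  L2: h(955,356)=(955*31+356)%997=51 h(390,886)=(390*31+886)%997=15 -> [51, 15]
  L3: h(51,15)=(51*31+15)%997=599 -> [599]
  root=599

Answer: 94 955 74 51 588 103 599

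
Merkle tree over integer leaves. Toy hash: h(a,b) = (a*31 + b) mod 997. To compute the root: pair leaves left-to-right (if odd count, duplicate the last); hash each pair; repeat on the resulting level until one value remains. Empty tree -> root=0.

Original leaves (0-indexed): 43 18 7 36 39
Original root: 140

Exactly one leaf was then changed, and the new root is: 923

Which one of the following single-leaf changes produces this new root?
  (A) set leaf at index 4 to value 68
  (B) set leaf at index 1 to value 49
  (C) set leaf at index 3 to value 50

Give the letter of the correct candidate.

Original leaves: [43, 18, 7, 36, 39]
Target new root: 923
Try each candidate change and compute the resulting root:
Candidate A: set leaf[4] = 68 -> leaves = [43, 18, 7, 36, 68]
  L0: [43, 18, 7, 36, 68]
  L1: h(43,18)=(43*31+18)%997=354 h(7,36)=(7*31+36)%997=253 h(68,68)=(68*31+68)%997=182 -> [354, 253, 182]
  L2: h(354,253)=(354*31+253)%997=260 h(182,182)=(182*31+182)%997=839 -> [260, 839]
  L3: h(260,839)=(260*31+839)%997=923 -> [923]
  root = 923 == target 923  ** MATCH **
Candidate B: set leaf[1] = 49 -> leaves = [43, 49, 7, 36, 39]
  L0: [43, 49, 7, 36, 39]
  L1: h(43,49)=(43*31+49)%997=385 h(7,36)=(7*31+36)%997=253 h(39,39)=(39*31+39)%997=251 -> [385, 253, 251]
  L2: h(385,253)=(385*31+253)%997=224 h(251,251)=(251*31+251)%997=56 -> [224, 56]
  L3: h(224,56)=(224*31+56)%997=21 -> [21]
  root = 21 != target 923
Candidate C: set leaf[3] = 50 -> leaves = [43, 18, 7, 50, 39]
  L0: [43, 18, 7, 50, 39]
  L1: h(43,18)=(43*31+18)%997=354 h(7,50)=(7*31+50)%997=267 h(39,39)=(39*31+39)%997=251 -> [354, 267, 251]
  L2: h(354,267)=(354*31+267)%997=274 h(251,251)=(251*31+251)%997=56 -> [274, 56]
  L3: h(274,56)=(274*31+56)%997=574 -> [574]
  root = 574 != target 923
Candidate A produces the target root.

Answer: A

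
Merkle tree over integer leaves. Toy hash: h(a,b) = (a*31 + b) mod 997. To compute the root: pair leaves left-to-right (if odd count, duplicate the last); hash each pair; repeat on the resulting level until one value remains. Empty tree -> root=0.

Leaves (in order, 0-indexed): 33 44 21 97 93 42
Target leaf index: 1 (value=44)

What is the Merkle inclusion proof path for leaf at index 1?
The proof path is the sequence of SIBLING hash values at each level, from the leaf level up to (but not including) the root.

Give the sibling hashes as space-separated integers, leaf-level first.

Answer: 33 748 879

Derivation:
L0 (leaves): [33, 44, 21, 97, 93, 42], target index=1
L1: h(33,44)=(33*31+44)%997=70 [pair 0] h(21,97)=(21*31+97)%997=748 [pair 1] h(93,42)=(93*31+42)%997=931 [pair 2] -> [70, 748, 931]
  Sibling for proof at L0: 33
L2: h(70,748)=(70*31+748)%997=924 [pair 0] h(931,931)=(931*31+931)%997=879 [pair 1] -> [924, 879]
  Sibling for proof at L1: 748
L3: h(924,879)=(924*31+879)%997=610 [pair 0] -> [610]
  Sibling for proof at L2: 879
Root: 610
Proof path (sibling hashes from leaf to root): [33, 748, 879]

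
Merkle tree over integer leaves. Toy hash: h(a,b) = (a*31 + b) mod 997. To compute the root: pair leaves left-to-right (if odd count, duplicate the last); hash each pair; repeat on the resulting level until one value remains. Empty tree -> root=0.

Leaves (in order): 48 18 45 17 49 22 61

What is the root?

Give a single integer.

Answer: 396

Derivation:
L0: [48, 18, 45, 17, 49, 22, 61]
L1: h(48,18)=(48*31+18)%997=509 h(45,17)=(45*31+17)%997=415 h(49,22)=(49*31+22)%997=544 h(61,61)=(61*31+61)%997=955 -> [509, 415, 544, 955]
L2: h(509,415)=(509*31+415)%997=242 h(544,955)=(544*31+955)%997=870 -> [242, 870]
L3: h(242,870)=(242*31+870)%997=396 -> [396]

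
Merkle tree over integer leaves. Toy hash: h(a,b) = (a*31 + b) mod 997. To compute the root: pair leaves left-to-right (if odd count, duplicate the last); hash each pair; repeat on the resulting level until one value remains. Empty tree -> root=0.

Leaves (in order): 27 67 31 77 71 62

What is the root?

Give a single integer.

Answer: 266

Derivation:
L0: [27, 67, 31, 77, 71, 62]
L1: h(27,67)=(27*31+67)%997=904 h(31,77)=(31*31+77)%997=41 h(71,62)=(71*31+62)%997=269 -> [904, 41, 269]
L2: h(904,41)=(904*31+41)%997=149 h(269,269)=(269*31+269)%997=632 -> [149, 632]
L3: h(149,632)=(149*31+632)%997=266 -> [266]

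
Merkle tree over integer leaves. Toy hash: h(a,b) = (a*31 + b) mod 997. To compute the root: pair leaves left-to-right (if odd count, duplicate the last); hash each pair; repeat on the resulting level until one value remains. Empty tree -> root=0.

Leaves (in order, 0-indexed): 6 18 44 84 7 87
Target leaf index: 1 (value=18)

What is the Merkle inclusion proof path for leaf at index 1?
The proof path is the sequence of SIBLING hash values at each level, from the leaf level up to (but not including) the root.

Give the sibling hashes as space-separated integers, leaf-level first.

Answer: 6 451 755

Derivation:
L0 (leaves): [6, 18, 44, 84, 7, 87], target index=1
L1: h(6,18)=(6*31+18)%997=204 [pair 0] h(44,84)=(44*31+84)%997=451 [pair 1] h(7,87)=(7*31+87)%997=304 [pair 2] -> [204, 451, 304]
  Sibling for proof at L0: 6
L2: h(204,451)=(204*31+451)%997=793 [pair 0] h(304,304)=(304*31+304)%997=755 [pair 1] -> [793, 755]
  Sibling for proof at L1: 451
L3: h(793,755)=(793*31+755)%997=413 [pair 0] -> [413]
  Sibling for proof at L2: 755
Root: 413
Proof path (sibling hashes from leaf to root): [6, 451, 755]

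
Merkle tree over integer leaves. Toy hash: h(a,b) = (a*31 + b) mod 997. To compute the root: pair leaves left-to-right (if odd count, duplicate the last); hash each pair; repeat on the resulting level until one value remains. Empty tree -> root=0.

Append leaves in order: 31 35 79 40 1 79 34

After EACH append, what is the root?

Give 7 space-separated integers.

Answer: 31 996 503 464 453 955 936

Derivation:
After append 31 (leaves=[31]):
  L0: [31]
  root=31
After append 35 (leaves=[31, 35]):
  L0: [31, 35]
  L1: h(31,35)=(31*31+35)%997=996 -> [996]
  root=996
After append 79 (leaves=[31, 35, 79]):
  L0: [31, 35, 79]
  L1: h(31,35)=(31*31+35)%997=996 h(79,79)=(79*31+79)%997=534 -> [996, 534]
  L2: h(996,534)=(996*31+534)%997=503 -> [503]
  root=503
After append 40 (leaves=[31, 35, 79, 40]):
  L0: [31, 35, 79, 40]
  L1: h(31,35)=(31*31+35)%997=996 h(79,40)=(79*31+40)%997=495 -> [996, 495]
  L2: h(996,495)=(996*31+495)%997=464 -> [464]
  root=464
After append 1 (leaves=[31, 35, 79, 40, 1]):
  L0: [31, 35, 79, 40, 1]
  L1: h(31,35)=(31*31+35)%997=996 h(79,40)=(79*31+40)%997=495 h(1,1)=(1*31+1)%997=32 -> [996, 495, 32]
  L2: h(996,495)=(996*31+495)%997=464 h(32,32)=(32*31+32)%997=27 -> [464, 27]
  L3: h(464,27)=(464*31+27)%997=453 -> [453]
  root=453
After append 79 (leaves=[31, 35, 79, 40, 1, 79]):
  L0: [31, 35, 79, 40, 1, 79]
  L1: h(31,35)=(31*31+35)%997=996 h(79,40)=(79*31+40)%997=495 h(1,79)=(1*31+79)%997=110 -> [996, 495, 110]
  L2: h(996,495)=(996*31+495)%997=464 h(110,110)=(110*31+110)%997=529 -> [464, 529]
  L3: h(464,529)=(464*31+529)%997=955 -> [955]
  root=955
After append 34 (leaves=[31, 35, 79, 40, 1, 79, 34]):
  L0: [31, 35, 79, 40, 1, 79, 34]
  L1: h(31,35)=(31*31+35)%997=996 h(79,40)=(79*31+40)%997=495 h(1,79)=(1*31+79)%997=110 h(34,34)=(34*31+34)%997=91 -> [996, 495, 110, 91]
  L2: h(996,495)=(996*31+495)%997=464 h(110,91)=(110*31+91)%997=510 -> [464, 510]
  L3: h(464,510)=(464*31+510)%997=936 -> [936]
  root=936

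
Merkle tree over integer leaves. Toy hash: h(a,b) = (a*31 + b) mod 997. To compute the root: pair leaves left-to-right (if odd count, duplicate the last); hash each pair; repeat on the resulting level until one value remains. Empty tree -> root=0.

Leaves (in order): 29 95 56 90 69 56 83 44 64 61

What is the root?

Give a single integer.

Answer: 916

Derivation:
L0: [29, 95, 56, 90, 69, 56, 83, 44, 64, 61]
L1: h(29,95)=(29*31+95)%997=994 h(56,90)=(56*31+90)%997=829 h(69,56)=(69*31+56)%997=201 h(83,44)=(83*31+44)%997=623 h(64,61)=(64*31+61)%997=51 -> [994, 829, 201, 623, 51]
L2: h(994,829)=(994*31+829)%997=736 h(201,623)=(201*31+623)%997=872 h(51,51)=(51*31+51)%997=635 -> [736, 872, 635]
L3: h(736,872)=(736*31+872)%997=757 h(635,635)=(635*31+635)%997=380 -> [757, 380]
L4: h(757,380)=(757*31+380)%997=916 -> [916]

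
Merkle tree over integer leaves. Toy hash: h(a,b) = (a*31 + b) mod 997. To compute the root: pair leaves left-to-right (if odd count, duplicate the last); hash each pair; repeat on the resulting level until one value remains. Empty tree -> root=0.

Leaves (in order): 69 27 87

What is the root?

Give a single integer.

L0: [69, 27, 87]
L1: h(69,27)=(69*31+27)%997=172 h(87,87)=(87*31+87)%997=790 -> [172, 790]
L2: h(172,790)=(172*31+790)%997=140 -> [140]

Answer: 140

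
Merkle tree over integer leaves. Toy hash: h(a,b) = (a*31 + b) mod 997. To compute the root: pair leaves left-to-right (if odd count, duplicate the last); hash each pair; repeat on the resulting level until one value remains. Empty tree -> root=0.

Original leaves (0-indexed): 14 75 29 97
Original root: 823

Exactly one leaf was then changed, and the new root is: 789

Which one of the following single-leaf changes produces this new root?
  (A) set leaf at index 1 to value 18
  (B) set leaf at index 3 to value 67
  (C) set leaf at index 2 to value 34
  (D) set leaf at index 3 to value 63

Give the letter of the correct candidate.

Answer: D

Derivation:
Original leaves: [14, 75, 29, 97]
Target new root: 789
Try each candidate change and compute the resulting root:
Candidate A: set leaf[1] = 18 -> leaves = [14, 18, 29, 97]
  L0: [14, 18, 29, 97]
  L1: h(14,18)=(14*31+18)%997=452 h(29,97)=(29*31+97)%997=996 -> [452, 996]
  L2: h(452,996)=(452*31+996)%997=53 -> [53]
  root = 53 != target 789
Candidate B: set leaf[3] = 67 -> leaves = [14, 75, 29, 67]
  L0: [14, 75, 29, 67]
  L1: h(14,75)=(14*31+75)%997=509 h(29,67)=(29*31+67)%997=966 -> [509, 966]
  L2: h(509,966)=(509*31+966)%997=793 -> [793]
  root = 793 != target 789
Candidate C: set leaf[2] = 34 -> leaves = [14, 75, 34, 97]
  L0: [14, 75, 34, 97]
  L1: h(14,75)=(14*31+75)%997=509 h(34,97)=(34*31+97)%997=154 -> [509, 154]
  L2: h(509,154)=(509*31+154)%997=978 -> [978]
  root = 978 != target 789
Candidate D: set leaf[3] = 63 -> leaves = [14, 75, 29, 63]
  L0: [14, 75, 29, 63]
  L1: h(14,75)=(14*31+75)%997=509 h(29,63)=(29*31+63)%997=962 -> [509, 962]
  L2: h(509,962)=(509*31+962)%997=789 -> [789]
  root = 789 == target 789  ** MATCH **
Candidate D produces the target root.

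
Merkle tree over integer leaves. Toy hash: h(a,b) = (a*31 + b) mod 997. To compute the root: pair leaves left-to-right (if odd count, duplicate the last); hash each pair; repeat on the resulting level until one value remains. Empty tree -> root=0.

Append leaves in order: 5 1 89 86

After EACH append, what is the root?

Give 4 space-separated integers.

Answer: 5 156 705 702

Derivation:
After append 5 (leaves=[5]):
  L0: [5]
  root=5
After append 1 (leaves=[5, 1]):
  L0: [5, 1]
  L1: h(5,1)=(5*31+1)%997=156 -> [156]
  root=156
After append 89 (leaves=[5, 1, 89]):
  L0: [5, 1, 89]
  L1: h(5,1)=(5*31+1)%997=156 h(89,89)=(89*31+89)%997=854 -> [156, 854]
  L2: h(156,854)=(156*31+854)%997=705 -> [705]
  root=705
After append 86 (leaves=[5, 1, 89, 86]):
  L0: [5, 1, 89, 86]
  L1: h(5,1)=(5*31+1)%997=156 h(89,86)=(89*31+86)%997=851 -> [156, 851]
  L2: h(156,851)=(156*31+851)%997=702 -> [702]
  root=702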